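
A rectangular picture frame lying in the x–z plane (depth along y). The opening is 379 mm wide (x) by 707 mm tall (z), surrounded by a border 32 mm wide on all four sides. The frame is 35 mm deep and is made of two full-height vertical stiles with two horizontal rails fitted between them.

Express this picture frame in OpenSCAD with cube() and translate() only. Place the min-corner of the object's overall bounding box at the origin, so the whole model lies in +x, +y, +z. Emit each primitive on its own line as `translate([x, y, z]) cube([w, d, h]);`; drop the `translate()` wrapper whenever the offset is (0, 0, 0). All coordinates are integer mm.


cube([32, 35, 771]);
translate([411, 0, 0]) cube([32, 35, 771]);
translate([32, 0, 0]) cube([379, 35, 32]);
translate([32, 0, 739]) cube([379, 35, 32]);


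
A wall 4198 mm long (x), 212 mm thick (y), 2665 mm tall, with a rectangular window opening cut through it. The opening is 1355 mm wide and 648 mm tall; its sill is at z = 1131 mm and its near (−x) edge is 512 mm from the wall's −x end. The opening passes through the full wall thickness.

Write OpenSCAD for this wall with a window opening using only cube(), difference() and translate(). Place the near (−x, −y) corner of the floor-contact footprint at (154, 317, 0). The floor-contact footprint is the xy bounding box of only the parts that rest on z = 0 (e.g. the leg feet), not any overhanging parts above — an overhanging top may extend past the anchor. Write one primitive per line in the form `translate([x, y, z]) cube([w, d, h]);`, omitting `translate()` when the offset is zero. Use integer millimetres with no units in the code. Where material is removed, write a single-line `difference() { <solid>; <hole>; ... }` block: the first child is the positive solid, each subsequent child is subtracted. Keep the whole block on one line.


difference() { translate([154, 317, 0]) cube([4198, 212, 2665]); translate([666, 317, 1131]) cube([1355, 212, 648]); }


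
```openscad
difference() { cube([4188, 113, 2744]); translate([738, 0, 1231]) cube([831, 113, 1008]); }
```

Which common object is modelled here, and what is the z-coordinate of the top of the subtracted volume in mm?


A wall with a window opening. The window head height is 2239 mm.

A wall with a rectangular opening subtracted — a window. Sill at z = 1231, opening 1008 mm tall, so the head is at 1231 + 1008 = 2239 mm.


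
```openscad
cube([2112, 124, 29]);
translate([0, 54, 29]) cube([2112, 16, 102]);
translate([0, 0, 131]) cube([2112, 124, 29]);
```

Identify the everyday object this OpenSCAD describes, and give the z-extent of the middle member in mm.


An I-beam. The web height is 102 mm.

Two wide flanges with a thin centred web — an I-beam. Overall 160 mm minus two 29 mm flanges gives a web of 160 − 2·29 = 102 mm.


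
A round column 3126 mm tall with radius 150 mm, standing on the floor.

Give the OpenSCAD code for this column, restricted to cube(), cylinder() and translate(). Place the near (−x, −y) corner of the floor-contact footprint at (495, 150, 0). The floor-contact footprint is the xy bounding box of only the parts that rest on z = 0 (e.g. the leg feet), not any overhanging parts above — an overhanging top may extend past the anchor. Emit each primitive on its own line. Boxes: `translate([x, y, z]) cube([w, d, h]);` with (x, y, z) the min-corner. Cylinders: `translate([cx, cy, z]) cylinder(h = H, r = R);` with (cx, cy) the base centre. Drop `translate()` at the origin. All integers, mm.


translate([645, 300, 0]) cylinder(h = 3126, r = 150);


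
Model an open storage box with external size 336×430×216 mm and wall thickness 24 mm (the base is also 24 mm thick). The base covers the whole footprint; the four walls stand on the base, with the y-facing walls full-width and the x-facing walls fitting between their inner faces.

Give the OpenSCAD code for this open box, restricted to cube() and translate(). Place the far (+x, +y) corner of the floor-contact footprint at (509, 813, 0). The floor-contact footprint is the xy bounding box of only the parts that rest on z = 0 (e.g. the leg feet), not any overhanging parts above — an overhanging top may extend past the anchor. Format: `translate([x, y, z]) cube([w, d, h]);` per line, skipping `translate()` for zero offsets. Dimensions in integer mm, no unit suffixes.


translate([173, 383, 0]) cube([336, 430, 24]);
translate([173, 383, 24]) cube([336, 24, 192]);
translate([173, 789, 24]) cube([336, 24, 192]);
translate([173, 407, 24]) cube([24, 382, 192]);
translate([485, 407, 24]) cube([24, 382, 192]);


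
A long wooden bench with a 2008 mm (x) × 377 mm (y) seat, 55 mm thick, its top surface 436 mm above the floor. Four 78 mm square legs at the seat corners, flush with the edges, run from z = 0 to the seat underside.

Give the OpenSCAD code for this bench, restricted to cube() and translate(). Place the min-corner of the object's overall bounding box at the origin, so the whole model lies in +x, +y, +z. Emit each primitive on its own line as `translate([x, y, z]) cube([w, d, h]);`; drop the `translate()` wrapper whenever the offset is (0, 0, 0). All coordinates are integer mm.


translate([0, 0, 381]) cube([2008, 377, 55]);
cube([78, 78, 381]);
translate([0, 299, 0]) cube([78, 78, 381]);
translate([1930, 0, 0]) cube([78, 78, 381]);
translate([1930, 299, 0]) cube([78, 78, 381]);


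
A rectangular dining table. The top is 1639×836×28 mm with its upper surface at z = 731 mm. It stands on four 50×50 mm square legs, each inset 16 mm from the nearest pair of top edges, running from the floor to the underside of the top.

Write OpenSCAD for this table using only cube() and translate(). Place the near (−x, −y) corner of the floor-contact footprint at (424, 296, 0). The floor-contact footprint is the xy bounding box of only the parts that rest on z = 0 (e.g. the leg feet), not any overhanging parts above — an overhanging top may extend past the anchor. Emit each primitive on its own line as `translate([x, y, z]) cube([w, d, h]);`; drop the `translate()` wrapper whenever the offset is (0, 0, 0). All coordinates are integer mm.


translate([408, 280, 703]) cube([1639, 836, 28]);
translate([424, 296, 0]) cube([50, 50, 703]);
translate([1981, 296, 0]) cube([50, 50, 703]);
translate([424, 1050, 0]) cube([50, 50, 703]);
translate([1981, 1050, 0]) cube([50, 50, 703]);


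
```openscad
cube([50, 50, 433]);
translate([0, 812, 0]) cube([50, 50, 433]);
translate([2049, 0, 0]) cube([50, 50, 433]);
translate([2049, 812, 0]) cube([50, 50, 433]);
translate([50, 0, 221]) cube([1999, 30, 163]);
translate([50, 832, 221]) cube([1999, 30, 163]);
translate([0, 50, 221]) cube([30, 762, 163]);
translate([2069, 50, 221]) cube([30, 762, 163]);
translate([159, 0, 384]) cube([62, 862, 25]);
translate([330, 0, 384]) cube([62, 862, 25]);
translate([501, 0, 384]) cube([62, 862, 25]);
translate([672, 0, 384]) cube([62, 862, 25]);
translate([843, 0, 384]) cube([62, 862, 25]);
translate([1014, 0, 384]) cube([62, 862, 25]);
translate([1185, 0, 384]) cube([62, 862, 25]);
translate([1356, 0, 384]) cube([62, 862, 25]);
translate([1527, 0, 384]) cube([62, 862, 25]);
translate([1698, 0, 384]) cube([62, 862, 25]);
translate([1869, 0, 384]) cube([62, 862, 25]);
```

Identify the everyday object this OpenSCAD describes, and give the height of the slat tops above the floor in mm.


A bed frame. The slat-top height is 409 mm.

Four posts, four rails, and a row of slats — a bed frame. Slats sit on the rails at z = 221 + 163 = 384; with slat thickness 25, the top is 409 mm.


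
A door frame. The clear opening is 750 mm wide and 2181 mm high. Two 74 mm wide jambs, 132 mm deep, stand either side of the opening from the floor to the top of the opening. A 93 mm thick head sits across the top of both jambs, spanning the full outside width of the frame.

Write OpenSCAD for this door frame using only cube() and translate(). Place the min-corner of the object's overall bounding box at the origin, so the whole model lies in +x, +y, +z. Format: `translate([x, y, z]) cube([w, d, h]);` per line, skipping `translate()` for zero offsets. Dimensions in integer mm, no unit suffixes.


cube([74, 132, 2181]);
translate([824, 0, 0]) cube([74, 132, 2181]);
translate([0, 0, 2181]) cube([898, 132, 93]);


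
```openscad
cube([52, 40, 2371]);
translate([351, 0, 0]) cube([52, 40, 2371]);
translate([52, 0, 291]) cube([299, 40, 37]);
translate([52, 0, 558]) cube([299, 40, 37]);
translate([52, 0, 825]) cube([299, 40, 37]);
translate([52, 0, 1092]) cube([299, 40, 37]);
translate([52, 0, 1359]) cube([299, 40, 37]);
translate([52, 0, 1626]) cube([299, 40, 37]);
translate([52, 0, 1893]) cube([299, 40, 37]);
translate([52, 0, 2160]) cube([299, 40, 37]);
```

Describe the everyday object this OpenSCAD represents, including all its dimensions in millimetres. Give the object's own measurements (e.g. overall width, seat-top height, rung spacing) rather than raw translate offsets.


A straight ladder. Two 52×40 mm vertical rails, 2371 mm tall, stand 403 mm apart (outside-to-outside) with their front faces coplanar on the −y side. 8 rungs, each 40 mm deep and 37 mm tall, span between the inner faces of the rails, front faces flush with the rails. The lowest rung's underside is at z = 291 mm and rungs are spaced 267 mm apart (underside to underside).


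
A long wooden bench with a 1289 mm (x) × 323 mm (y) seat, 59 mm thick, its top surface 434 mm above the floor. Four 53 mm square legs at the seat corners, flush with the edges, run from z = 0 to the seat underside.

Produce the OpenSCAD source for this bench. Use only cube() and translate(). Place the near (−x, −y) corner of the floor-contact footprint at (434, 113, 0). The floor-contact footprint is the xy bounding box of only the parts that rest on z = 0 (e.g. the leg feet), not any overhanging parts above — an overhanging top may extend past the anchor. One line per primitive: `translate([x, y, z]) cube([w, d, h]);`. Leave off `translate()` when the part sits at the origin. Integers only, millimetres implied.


translate([434, 113, 375]) cube([1289, 323, 59]);
translate([434, 113, 0]) cube([53, 53, 375]);
translate([434, 383, 0]) cube([53, 53, 375]);
translate([1670, 113, 0]) cube([53, 53, 375]);
translate([1670, 383, 0]) cube([53, 53, 375]);


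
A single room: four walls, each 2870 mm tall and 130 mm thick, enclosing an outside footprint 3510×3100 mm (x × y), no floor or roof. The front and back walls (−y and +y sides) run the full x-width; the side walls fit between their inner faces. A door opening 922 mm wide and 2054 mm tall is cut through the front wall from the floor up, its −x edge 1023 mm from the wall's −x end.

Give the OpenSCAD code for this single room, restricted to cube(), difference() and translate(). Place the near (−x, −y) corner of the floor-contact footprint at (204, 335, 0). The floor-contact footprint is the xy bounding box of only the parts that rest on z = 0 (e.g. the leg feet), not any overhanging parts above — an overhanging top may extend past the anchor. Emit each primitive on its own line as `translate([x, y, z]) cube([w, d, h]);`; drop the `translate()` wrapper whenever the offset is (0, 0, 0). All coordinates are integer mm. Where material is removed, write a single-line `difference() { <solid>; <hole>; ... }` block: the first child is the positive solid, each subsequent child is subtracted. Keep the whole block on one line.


difference() { translate([204, 335, 0]) cube([3510, 130, 2870]); translate([1227, 335, 0]) cube([922, 130, 2054]); }
translate([204, 3305, 0]) cube([3510, 130, 2870]);
translate([204, 465, 0]) cube([130, 2840, 2870]);
translate([3584, 465, 0]) cube([130, 2840, 2870]);


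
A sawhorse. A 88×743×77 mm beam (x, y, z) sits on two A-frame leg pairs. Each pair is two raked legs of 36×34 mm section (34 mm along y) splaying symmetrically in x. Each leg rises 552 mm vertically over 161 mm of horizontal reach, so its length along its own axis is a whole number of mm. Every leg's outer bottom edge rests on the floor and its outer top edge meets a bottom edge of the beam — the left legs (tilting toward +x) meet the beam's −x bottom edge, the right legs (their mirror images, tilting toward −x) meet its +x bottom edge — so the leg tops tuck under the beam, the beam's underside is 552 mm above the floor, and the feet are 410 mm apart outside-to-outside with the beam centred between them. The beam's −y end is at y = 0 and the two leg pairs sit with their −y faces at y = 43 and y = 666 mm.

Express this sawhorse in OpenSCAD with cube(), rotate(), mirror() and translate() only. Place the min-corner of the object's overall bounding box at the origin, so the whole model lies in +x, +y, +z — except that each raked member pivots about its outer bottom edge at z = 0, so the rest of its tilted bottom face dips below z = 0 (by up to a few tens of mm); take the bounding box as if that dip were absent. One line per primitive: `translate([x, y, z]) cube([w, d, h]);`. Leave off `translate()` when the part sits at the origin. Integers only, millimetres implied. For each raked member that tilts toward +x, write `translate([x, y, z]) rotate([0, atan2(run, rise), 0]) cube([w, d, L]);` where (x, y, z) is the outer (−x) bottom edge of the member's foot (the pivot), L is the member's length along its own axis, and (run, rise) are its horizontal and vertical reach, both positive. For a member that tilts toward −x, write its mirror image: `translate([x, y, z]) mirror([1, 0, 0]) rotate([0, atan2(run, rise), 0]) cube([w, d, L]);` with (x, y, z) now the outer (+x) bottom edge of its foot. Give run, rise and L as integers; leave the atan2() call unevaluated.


// leg length = √(161² + 552²) = 575
// right-leg outer foot x = 2·161 + 88 = 410
// beam min-corner = (161, 0, 552)
translate([161, 0, 552]) cube([88, 743, 77]);
translate([0, 43, 0]) rotate([0, atan2(161, 552), 0]) cube([36, 34, 575]);
translate([410, 43, 0]) mirror([1, 0, 0]) rotate([0, atan2(161, 552), 0]) cube([36, 34, 575]);
translate([0, 666, 0]) rotate([0, atan2(161, 552), 0]) cube([36, 34, 575]);
translate([410, 666, 0]) mirror([1, 0, 0]) rotate([0, atan2(161, 552), 0]) cube([36, 34, 575]);


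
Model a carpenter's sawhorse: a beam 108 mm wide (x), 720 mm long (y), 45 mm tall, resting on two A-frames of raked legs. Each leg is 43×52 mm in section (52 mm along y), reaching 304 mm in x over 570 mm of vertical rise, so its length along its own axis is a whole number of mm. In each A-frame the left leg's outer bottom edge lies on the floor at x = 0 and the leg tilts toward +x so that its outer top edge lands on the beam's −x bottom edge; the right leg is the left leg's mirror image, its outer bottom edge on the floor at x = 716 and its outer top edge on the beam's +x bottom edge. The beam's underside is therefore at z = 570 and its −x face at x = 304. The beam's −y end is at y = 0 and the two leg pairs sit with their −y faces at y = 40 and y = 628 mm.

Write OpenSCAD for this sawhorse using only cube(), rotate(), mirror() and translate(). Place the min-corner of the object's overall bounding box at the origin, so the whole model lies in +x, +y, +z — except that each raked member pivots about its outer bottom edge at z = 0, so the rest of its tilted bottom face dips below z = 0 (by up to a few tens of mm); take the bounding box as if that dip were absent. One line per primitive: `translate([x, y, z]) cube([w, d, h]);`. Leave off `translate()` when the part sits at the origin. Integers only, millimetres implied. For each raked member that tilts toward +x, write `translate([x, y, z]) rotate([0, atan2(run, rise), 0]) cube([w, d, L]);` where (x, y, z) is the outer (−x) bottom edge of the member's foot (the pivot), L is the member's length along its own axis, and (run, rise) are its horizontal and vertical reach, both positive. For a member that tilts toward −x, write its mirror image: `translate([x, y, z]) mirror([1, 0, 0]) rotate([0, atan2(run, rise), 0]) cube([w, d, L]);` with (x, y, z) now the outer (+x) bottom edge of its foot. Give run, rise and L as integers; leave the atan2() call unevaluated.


translate([304, 0, 570]) cube([108, 720, 45]);
translate([0, 40, 0]) rotate([0, atan2(304, 570), 0]) cube([43, 52, 646]);
translate([716, 40, 0]) mirror([1, 0, 0]) rotate([0, atan2(304, 570), 0]) cube([43, 52, 646]);
translate([0, 628, 0]) rotate([0, atan2(304, 570), 0]) cube([43, 52, 646]);
translate([716, 628, 0]) mirror([1, 0, 0]) rotate([0, atan2(304, 570), 0]) cube([43, 52, 646]);


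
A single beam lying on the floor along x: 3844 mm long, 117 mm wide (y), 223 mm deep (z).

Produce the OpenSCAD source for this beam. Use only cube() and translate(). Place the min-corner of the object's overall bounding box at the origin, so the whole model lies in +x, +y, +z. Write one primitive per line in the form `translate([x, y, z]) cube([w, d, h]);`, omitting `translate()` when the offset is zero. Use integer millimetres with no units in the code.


cube([3844, 117, 223]);


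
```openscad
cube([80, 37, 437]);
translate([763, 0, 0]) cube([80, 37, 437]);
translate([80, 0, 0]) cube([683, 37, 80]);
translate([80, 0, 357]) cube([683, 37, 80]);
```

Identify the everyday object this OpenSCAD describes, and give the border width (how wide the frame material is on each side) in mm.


A picture frame. The border width is 80 mm.

Four thin pieces enclosing a rectangular opening — a picture frame. The two full-height stiles are 437 mm tall; the top rail sits at z = 357 and is 80 mm tall, so the border above the opening is 437 − 357 = 80 mm, matching the stile x-width.


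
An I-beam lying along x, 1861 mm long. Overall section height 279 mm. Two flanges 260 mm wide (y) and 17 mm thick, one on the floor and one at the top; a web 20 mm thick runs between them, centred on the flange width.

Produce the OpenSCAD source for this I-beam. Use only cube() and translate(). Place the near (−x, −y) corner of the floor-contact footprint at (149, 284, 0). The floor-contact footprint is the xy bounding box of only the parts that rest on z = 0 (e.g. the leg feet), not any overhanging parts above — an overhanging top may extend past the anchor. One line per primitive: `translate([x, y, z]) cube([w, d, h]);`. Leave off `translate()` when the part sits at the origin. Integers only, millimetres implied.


translate([149, 284, 0]) cube([1861, 260, 17]);
translate([149, 404, 17]) cube([1861, 20, 245]);
translate([149, 284, 262]) cube([1861, 260, 17]);


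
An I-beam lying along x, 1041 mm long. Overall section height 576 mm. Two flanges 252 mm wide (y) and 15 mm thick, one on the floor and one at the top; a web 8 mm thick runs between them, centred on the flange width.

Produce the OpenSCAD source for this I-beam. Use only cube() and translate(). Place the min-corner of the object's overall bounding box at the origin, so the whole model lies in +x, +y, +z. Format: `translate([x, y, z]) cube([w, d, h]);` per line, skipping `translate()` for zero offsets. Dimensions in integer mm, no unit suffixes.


cube([1041, 252, 15]);
translate([0, 122, 15]) cube([1041, 8, 546]);
translate([0, 0, 561]) cube([1041, 252, 15]);


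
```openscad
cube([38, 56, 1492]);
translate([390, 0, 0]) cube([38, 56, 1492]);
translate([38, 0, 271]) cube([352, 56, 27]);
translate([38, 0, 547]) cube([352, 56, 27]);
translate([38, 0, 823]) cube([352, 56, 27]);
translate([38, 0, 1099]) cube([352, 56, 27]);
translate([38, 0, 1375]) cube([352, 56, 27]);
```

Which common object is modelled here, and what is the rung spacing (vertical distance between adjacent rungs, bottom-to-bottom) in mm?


A ladder. The rung spacing is 276 mm.

Two tall 38×56 posts with 5 short bars between them — a ladder. Adjacent rungs sit at z = 271 and z = 547, so the spacing is 547 − 271 = 276 mm.


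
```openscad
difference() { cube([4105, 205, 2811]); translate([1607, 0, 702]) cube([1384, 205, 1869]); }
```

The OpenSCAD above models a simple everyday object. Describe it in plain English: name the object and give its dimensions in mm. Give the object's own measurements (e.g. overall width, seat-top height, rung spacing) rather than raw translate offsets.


A wall 4105 mm long (x), 205 mm thick (y), 2811 mm tall, with a rectangular window opening cut through it. The opening is 1384 mm wide and 1869 mm tall; its sill is at z = 702 mm and its near (−x) edge is 1607 mm from the wall's −x end. The opening passes through the full wall thickness.


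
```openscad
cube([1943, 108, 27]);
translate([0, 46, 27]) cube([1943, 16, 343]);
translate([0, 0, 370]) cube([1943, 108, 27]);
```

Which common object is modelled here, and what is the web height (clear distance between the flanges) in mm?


An I-beam. The web height is 343 mm.

Two wide flanges with a thin centred web — an I-beam. Overall 397 mm minus two 27 mm flanges gives a web of 397 − 2·27 = 343 mm.


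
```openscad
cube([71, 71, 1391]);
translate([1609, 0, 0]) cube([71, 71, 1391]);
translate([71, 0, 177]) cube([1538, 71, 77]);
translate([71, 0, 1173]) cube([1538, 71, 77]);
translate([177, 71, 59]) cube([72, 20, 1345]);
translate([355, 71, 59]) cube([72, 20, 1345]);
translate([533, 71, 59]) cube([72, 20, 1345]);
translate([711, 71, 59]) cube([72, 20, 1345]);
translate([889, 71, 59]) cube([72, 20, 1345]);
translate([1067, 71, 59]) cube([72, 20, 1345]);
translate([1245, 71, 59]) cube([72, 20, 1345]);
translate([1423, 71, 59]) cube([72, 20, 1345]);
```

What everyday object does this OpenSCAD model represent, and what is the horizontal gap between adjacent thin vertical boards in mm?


A fence section. The picket gap is 106 mm.

Two posts, two rails, 8 pickets — a fence section. Span 1538 mm holds 8 pickets of 72 mm with 9 equal gaps: ⌊(1538 − 8·72) / 9⌋ = 106 mm.


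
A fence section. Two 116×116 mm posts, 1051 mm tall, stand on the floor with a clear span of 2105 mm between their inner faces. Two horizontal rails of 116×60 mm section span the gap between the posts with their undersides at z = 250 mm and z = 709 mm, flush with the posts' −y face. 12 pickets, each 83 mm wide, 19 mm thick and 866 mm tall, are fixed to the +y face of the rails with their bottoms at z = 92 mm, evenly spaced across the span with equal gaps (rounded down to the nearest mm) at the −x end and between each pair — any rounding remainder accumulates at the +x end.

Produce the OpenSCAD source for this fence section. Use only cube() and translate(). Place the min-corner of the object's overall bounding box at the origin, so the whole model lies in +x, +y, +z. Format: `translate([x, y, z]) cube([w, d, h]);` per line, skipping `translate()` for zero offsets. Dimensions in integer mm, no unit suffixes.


cube([116, 116, 1051]);
translate([2221, 0, 0]) cube([116, 116, 1051]);
translate([116, 0, 250]) cube([2105, 116, 60]);
translate([116, 0, 709]) cube([2105, 116, 60]);
translate([201, 116, 92]) cube([83, 19, 866]);
translate([369, 116, 92]) cube([83, 19, 866]);
translate([537, 116, 92]) cube([83, 19, 866]);
translate([705, 116, 92]) cube([83, 19, 866]);
translate([873, 116, 92]) cube([83, 19, 866]);
translate([1041, 116, 92]) cube([83, 19, 866]);
translate([1209, 116, 92]) cube([83, 19, 866]);
translate([1377, 116, 92]) cube([83, 19, 866]);
translate([1545, 116, 92]) cube([83, 19, 866]);
translate([1713, 116, 92]) cube([83, 19, 866]);
translate([1881, 116, 92]) cube([83, 19, 866]);
translate([2049, 116, 92]) cube([83, 19, 866]);


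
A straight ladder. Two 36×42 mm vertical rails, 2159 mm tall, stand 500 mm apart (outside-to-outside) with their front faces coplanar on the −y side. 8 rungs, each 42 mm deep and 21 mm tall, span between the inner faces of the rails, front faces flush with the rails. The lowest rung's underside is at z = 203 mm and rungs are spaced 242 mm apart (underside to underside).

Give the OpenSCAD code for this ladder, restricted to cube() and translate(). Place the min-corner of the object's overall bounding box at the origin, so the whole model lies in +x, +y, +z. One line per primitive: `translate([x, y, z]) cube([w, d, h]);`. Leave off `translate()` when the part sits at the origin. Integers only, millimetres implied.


cube([36, 42, 2159]);
translate([464, 0, 0]) cube([36, 42, 2159]);
translate([36, 0, 203]) cube([428, 42, 21]);
translate([36, 0, 445]) cube([428, 42, 21]);
translate([36, 0, 687]) cube([428, 42, 21]);
translate([36, 0, 929]) cube([428, 42, 21]);
translate([36, 0, 1171]) cube([428, 42, 21]);
translate([36, 0, 1413]) cube([428, 42, 21]);
translate([36, 0, 1655]) cube([428, 42, 21]);
translate([36, 0, 1897]) cube([428, 42, 21]);


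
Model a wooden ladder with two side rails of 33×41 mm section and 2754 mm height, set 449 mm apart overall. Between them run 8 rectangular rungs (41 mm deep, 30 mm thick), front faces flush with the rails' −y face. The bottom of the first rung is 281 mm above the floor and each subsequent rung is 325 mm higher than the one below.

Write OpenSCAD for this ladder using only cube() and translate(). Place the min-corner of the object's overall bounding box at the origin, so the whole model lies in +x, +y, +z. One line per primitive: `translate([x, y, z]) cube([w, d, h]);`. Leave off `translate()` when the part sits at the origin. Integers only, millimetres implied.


// rung span = 449 - 2*33 = 383
// rung[k] z = 281 + k*325
cube([33, 41, 2754]);
translate([416, 0, 0]) cube([33, 41, 2754]);
translate([33, 0, 281]) cube([383, 41, 30]);
translate([33, 0, 606]) cube([383, 41, 30]);
translate([33, 0, 931]) cube([383, 41, 30]);
translate([33, 0, 1256]) cube([383, 41, 30]);
translate([33, 0, 1581]) cube([383, 41, 30]);
translate([33, 0, 1906]) cube([383, 41, 30]);
translate([33, 0, 2231]) cube([383, 41, 30]);
translate([33, 0, 2556]) cube([383, 41, 30]);


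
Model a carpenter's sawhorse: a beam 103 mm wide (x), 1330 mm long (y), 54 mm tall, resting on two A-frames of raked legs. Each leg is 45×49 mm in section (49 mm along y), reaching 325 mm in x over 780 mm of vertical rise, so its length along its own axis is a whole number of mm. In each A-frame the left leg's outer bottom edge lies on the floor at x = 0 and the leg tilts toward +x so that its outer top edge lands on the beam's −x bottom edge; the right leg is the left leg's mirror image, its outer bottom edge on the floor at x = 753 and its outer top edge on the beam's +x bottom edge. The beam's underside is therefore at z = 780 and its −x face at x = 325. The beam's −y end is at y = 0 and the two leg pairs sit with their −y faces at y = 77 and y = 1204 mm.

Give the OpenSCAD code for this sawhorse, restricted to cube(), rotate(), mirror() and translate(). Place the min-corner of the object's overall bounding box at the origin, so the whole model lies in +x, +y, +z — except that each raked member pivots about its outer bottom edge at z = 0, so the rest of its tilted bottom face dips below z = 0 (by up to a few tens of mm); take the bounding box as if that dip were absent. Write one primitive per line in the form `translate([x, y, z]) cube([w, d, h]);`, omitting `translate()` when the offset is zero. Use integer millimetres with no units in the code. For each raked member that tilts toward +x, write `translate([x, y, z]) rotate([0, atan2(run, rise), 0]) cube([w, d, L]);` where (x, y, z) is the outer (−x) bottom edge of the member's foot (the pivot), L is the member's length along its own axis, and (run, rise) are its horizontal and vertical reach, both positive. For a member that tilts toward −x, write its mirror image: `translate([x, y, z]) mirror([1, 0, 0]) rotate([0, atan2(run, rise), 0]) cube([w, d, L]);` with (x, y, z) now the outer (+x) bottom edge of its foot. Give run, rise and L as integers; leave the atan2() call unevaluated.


// leg length = √(325² + 780²) = 845
// right-leg outer foot x = 2·325 + 103 = 753
// beam min-corner = (325, 0, 780)
translate([325, 0, 780]) cube([103, 1330, 54]);
translate([0, 77, 0]) rotate([0, atan2(325, 780), 0]) cube([45, 49, 845]);
translate([753, 77, 0]) mirror([1, 0, 0]) rotate([0, atan2(325, 780), 0]) cube([45, 49, 845]);
translate([0, 1204, 0]) rotate([0, atan2(325, 780), 0]) cube([45, 49, 845]);
translate([753, 1204, 0]) mirror([1, 0, 0]) rotate([0, atan2(325, 780), 0]) cube([45, 49, 845]);


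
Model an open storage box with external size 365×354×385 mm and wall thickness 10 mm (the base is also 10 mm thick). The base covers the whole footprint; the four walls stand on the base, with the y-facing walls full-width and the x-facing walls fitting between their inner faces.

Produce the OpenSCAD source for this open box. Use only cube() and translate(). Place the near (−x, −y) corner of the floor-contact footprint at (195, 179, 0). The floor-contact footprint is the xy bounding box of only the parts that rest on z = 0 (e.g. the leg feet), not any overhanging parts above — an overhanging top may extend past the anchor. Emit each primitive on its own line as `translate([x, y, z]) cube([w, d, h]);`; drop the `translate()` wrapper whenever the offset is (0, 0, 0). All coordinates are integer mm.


translate([195, 179, 0]) cube([365, 354, 10]);
translate([195, 179, 10]) cube([365, 10, 375]);
translate([195, 523, 10]) cube([365, 10, 375]);
translate([195, 189, 10]) cube([10, 334, 375]);
translate([550, 189, 10]) cube([10, 334, 375]);


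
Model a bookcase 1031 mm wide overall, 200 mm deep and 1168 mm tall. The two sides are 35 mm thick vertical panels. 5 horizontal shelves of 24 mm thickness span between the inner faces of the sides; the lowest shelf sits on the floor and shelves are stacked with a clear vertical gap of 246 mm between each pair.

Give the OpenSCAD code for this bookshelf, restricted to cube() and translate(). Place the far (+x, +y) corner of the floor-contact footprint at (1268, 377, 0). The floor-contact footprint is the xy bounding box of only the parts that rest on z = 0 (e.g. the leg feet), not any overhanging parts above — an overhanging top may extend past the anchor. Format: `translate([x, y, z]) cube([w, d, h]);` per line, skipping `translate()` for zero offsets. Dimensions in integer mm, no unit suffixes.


translate([237, 177, 0]) cube([35, 200, 1168]);
translate([1233, 177, 0]) cube([35, 200, 1168]);
translate([272, 177, 0]) cube([961, 200, 24]);
translate([272, 177, 270]) cube([961, 200, 24]);
translate([272, 177, 540]) cube([961, 200, 24]);
translate([272, 177, 810]) cube([961, 200, 24]);
translate([272, 177, 1080]) cube([961, 200, 24]);


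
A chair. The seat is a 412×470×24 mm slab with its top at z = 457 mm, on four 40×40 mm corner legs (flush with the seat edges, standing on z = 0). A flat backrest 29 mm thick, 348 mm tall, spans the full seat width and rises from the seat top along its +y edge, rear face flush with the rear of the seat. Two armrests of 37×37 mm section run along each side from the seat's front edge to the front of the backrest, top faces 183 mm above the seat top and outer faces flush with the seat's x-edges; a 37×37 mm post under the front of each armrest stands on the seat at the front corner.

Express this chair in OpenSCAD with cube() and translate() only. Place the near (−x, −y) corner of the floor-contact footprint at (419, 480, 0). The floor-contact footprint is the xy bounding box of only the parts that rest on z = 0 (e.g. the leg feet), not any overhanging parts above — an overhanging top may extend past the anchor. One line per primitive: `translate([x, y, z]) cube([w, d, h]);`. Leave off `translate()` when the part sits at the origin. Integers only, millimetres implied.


// leg_h = 457 - 24 = 433
// arm post h = 183 - 37 = 146
translate([419, 480, 433]) cube([412, 470, 24]);
translate([419, 480, 0]) cube([40, 40, 433]);
translate([791, 480, 0]) cube([40, 40, 433]);
translate([419, 910, 0]) cube([40, 40, 433]);
translate([791, 910, 0]) cube([40, 40, 433]);
translate([419, 921, 457]) cube([412, 29, 348]);
translate([419, 480, 603]) cube([37, 441, 37]);
translate([794, 480, 603]) cube([37, 441, 37]);
translate([419, 480, 457]) cube([37, 37, 146]);
translate([794, 480, 457]) cube([37, 37, 146]);


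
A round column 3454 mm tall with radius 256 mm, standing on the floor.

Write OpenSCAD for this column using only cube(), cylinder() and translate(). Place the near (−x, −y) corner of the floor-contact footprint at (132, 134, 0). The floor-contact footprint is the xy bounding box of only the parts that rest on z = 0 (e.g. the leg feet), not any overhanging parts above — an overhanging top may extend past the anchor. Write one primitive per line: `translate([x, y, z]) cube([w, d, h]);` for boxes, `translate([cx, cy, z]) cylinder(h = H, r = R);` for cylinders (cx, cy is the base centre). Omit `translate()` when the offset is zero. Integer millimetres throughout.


translate([388, 390, 0]) cylinder(h = 3454, r = 256);


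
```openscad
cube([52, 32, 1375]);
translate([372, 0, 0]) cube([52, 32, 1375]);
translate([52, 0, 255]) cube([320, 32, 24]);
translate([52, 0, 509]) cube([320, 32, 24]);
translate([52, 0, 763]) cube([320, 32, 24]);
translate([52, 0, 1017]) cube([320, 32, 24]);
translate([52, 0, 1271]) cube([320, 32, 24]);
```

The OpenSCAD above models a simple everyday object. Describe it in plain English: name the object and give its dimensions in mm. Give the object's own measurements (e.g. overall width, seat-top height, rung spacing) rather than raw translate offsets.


A straight ladder. Two 52×32 mm vertical rails, 1375 mm tall, stand 424 mm apart (outside-to-outside) with their front faces coplanar on the −y side. 5 rungs, each 32 mm deep and 24 mm tall, span between the inner faces of the rails, front faces flush with the rails. The lowest rung's underside is at z = 255 mm and rungs are spaced 254 mm apart (underside to underside).


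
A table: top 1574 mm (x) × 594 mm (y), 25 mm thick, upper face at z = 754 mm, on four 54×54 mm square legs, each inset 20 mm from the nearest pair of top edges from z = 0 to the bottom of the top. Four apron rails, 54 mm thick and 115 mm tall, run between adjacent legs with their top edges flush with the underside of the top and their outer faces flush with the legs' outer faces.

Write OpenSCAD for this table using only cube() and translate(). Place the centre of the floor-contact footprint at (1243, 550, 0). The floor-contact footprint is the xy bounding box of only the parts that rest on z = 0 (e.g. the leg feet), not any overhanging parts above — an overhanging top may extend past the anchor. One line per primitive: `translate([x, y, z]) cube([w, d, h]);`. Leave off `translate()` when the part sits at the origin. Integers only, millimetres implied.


translate([456, 253, 729]) cube([1574, 594, 25]);
translate([476, 273, 0]) cube([54, 54, 729]);
translate([1956, 273, 0]) cube([54, 54, 729]);
translate([476, 773, 0]) cube([54, 54, 729]);
translate([1956, 773, 0]) cube([54, 54, 729]);
translate([530, 273, 614]) cube([1426, 54, 115]);
translate([530, 773, 614]) cube([1426, 54, 115]);
translate([476, 327, 614]) cube([54, 446, 115]);
translate([1956, 327, 614]) cube([54, 446, 115]);


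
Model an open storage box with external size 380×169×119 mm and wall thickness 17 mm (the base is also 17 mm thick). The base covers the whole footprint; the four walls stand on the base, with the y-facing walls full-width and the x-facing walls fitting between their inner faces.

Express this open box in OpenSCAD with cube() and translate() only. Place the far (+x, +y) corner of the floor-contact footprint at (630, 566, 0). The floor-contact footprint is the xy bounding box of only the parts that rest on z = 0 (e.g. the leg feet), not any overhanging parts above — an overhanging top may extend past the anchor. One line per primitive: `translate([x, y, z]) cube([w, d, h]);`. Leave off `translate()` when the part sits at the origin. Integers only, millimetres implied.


translate([250, 397, 0]) cube([380, 169, 17]);
translate([250, 397, 17]) cube([380, 17, 102]);
translate([250, 549, 17]) cube([380, 17, 102]);
translate([250, 414, 17]) cube([17, 135, 102]);
translate([613, 414, 17]) cube([17, 135, 102]);


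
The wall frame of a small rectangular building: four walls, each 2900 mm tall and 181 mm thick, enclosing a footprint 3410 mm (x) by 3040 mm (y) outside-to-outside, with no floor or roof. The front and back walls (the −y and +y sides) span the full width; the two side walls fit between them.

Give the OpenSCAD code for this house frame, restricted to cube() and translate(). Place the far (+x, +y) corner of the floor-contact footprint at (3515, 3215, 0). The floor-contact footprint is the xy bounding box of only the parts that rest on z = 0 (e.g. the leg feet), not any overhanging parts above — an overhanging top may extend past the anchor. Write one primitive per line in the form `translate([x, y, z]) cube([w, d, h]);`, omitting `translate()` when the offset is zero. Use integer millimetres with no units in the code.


translate([105, 175, 0]) cube([3410, 181, 2900]);
translate([105, 3034, 0]) cube([3410, 181, 2900]);
translate([105, 356, 0]) cube([181, 2678, 2900]);
translate([3334, 356, 0]) cube([181, 2678, 2900]);


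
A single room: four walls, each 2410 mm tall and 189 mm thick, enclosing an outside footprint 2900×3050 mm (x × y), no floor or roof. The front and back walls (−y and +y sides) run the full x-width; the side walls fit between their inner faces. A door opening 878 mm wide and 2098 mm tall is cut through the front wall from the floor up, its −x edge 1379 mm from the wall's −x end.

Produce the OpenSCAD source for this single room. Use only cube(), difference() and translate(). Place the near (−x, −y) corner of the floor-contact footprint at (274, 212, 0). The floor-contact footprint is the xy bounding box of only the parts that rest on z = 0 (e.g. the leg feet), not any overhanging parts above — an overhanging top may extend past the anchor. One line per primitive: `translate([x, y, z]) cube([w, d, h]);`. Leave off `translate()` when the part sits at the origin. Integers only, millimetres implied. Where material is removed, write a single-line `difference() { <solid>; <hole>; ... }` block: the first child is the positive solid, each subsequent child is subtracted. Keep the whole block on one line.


difference() { translate([274, 212, 0]) cube([2900, 189, 2410]); translate([1653, 212, 0]) cube([878, 189, 2098]); }
translate([274, 3073, 0]) cube([2900, 189, 2410]);
translate([274, 401, 0]) cube([189, 2672, 2410]);
translate([2985, 401, 0]) cube([189, 2672, 2410]);


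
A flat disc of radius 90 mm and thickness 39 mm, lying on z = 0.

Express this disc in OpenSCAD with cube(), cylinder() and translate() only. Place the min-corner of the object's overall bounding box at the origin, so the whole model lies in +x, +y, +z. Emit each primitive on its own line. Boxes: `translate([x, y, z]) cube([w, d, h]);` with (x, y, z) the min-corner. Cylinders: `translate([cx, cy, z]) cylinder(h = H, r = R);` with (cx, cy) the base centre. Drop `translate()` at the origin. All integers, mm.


translate([90, 90, 0]) cylinder(h = 39, r = 90);


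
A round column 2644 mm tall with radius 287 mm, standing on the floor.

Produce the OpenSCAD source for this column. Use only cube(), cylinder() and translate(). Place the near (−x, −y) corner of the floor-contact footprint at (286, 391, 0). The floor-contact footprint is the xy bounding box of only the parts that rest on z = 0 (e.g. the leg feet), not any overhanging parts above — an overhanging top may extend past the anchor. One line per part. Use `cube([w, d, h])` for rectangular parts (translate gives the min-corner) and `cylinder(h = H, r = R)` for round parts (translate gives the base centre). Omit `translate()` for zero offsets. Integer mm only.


translate([573, 678, 0]) cylinder(h = 2644, r = 287);


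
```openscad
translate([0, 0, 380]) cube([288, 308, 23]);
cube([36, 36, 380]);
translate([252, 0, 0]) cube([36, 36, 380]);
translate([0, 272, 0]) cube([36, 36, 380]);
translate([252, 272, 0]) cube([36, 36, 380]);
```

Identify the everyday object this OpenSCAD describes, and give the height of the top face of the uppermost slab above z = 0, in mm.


A stool. The seat height is 403 mm.

A 288×308×23 slab at z = 380 on four corner posts — a stool. The seat top is 380 + 23 = 403 mm.
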